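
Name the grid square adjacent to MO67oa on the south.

Latitude subsquare a = 0; −1 → -1, wraps to 23 = x, carry into square.
Latitude square 7; −1 → 6.
The longitude characters are unchanged.

MO66ox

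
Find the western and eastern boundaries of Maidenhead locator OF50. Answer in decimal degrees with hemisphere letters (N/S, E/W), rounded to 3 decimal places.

Field O=14, F=5: +14·20° lon, +5·10° lat → SW at lon 100°, lat -40°.
Square 5, 0: +5·2° lon, +0·1° lat → SW at lon 110°, lat -40°.
Cell spans 2° lon × 1° lat.
west 110.000° E, east 112.000° E.

110.000° E, 112.000° E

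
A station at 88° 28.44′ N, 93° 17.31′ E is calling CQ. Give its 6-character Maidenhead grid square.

NR68pl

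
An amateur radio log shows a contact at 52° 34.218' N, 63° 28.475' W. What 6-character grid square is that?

Shift to the Maidenhead origin (180°W, 90°S): lon 116.5254, lat 142.5703.
Field: lon ⌊116.5254/20⌋ = 5 → F; lat ⌊142.5703/10⌋ = 14 → O.
Square: lon ⌊16.5254/2⌋ = 8; lat ⌊2.5703/1⌋ = 2.
Subsquare: lon ⌊0.5254/0.0833333⌋ = 6 → g; lat ⌊0.5703/0.0416667⌋ = 13 → n.

FO82gn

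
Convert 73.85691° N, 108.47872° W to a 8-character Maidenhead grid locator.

Shift to the Maidenhead origin (180°W, 90°S): lon 71.52128, lat 163.85691.
Field (20°×10°, letters A–R): 71.52128/20 → 3 → D, 163.85691/10 → 16 → Q; chars DQ.
Square (2°×1°, digits 0–9): 11.52128/2 → 5, 3.85691/1 → 3; chars 53.
Subsquare (5′×2.5′, letters a–x): 1.52128/0.0833333 → 18 → s, 0.85691/0.0416667 → 20 → u; chars su.
Extended square (30″×15″, digits 0–9): 0.02128/0.00833333 → 2, 0.02358/0.00416667 → 5; chars 25.

DQ53su25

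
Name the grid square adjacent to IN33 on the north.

IN34

Latitude square 3; +1 → 4.
The longitude characters are unchanged.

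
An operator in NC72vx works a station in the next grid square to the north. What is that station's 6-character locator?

Latitude subsquare x = 23; +1 → 24, wraps to 0 = a, carry into square.
Latitude square 2; +1 → 3.
The longitude characters are unchanged.

NC73va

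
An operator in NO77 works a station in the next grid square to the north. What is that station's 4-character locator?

Latitude square 7; +1 → 8.
The longitude characters are unchanged.

NO78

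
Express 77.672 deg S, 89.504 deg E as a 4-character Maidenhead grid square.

NB42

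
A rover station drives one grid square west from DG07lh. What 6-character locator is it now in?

Longitude subsquare l = 11; −1 → 10 = k.
The latitude characters are unchanged.

DG07kh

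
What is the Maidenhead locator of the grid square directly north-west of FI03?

EI94

Longitude square 0; −1 → -1, wraps to 9, carry into field.
Longitude field F = 5; −1 → 4 = E.
Latitude square 3; +1 → 4.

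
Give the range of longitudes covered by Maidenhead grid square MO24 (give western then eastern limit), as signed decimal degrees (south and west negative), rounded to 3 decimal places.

Field M=12, O=14: +12·20° lon, +14·10° lat → SW at lon 60°, lat 50°.
Square 2, 4: +2·2° lon, +4·1° lat → SW at lon 64°, lat 54°.
Cell spans 2° lon × 1° lat.
west 64.000, east 66.000.

64.000, 66.000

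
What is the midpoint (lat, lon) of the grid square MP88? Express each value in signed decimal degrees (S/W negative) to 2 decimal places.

68.50, 77.00

Field M=12, P=15: +12·20° lon, +15·10° lat → SW at lon 60°, lat 60°.
Square 8, 8: +8·2° lon, +8·1° lat → SW at lon 76°, lat 68°.
Cell spans 2° lon × 1° lat. Centre is SW corner plus half of each.
latitude 68.50, longitude 77.00.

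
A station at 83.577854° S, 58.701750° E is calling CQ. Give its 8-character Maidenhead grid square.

LA96ik41

Add 180° to longitude and 90° to latitude: 238.70175, 6.42215.
Field: lon ⌊238.70175/20⌋ = 11 → L; lat ⌊6.42215/10⌋ = 0 → A.
Square: lon ⌊18.70175/2⌋ = 9; lat ⌊6.42215/1⌋ = 6.
Subsquare: lon ⌊0.70175/0.0833333⌋ = 8 → i; lat ⌊0.42215/0.0416667⌋ = 10 → k.
Extended square: lon ⌊0.03508/0.00833333⌋ = 4; lat ⌊0.00548/0.00416667⌋ = 1.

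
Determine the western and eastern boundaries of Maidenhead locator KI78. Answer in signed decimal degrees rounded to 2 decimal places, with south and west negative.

34.00, 36.00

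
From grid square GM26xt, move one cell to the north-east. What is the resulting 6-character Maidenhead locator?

GM36au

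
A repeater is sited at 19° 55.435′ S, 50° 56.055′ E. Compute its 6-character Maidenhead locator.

Offset from 180°W / 90°S: lon 230.9342°, lat 70.0761°.
Field: 230.9342/20 → 11 → L, 70.0761/10 → 7 → H; chars LH.
Square: 10.9342/2 → 5, 0.0761/1 → 0; chars 50.
Subsquare: 0.9342/0.0833333 → 11 → l, 0.0761/0.0416667 → 1 → b; chars lb.

LH50lb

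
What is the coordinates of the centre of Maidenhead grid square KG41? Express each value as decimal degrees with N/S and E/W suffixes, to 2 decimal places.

Field K=10, G=6: +10·20° lon, +6·10° lat → SW at lon 20°, lat -30°.
Square 4, 1: +4·2° lon, +1·1° lat → SW at lon 28°, lat -29°.
Cell spans 2° lon × 1° lat. Centre is SW corner plus half of each.
latitude 28.50° S, longitude 29.00° E.

28.50° S, 29.00° E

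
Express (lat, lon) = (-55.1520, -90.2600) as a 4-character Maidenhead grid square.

ED44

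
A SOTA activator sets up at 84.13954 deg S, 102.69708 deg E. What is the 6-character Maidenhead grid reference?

OA15iu

Add 180° to longitude and 90° to latitude: 282.6971, 5.8605.
Field: lon ⌊282.6971/20⌋ = 14 → O; lat ⌊5.8605/10⌋ = 0 → A.
Square: lon ⌊2.6971/2⌋ = 1; lat ⌊5.8605/1⌋ = 5.
Subsquare: lon ⌊0.6971/0.0833333⌋ = 8 → i; lat ⌊0.8605/0.0416667⌋ = 20 → u.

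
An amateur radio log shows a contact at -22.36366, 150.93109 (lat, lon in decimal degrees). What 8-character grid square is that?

QG57lp12

Shift to the Maidenhead origin (180°W, 90°S): lon 330.93109, lat 67.63634.
Field: 330.93109/20 → 16 → Q, 67.63634/10 → 6 → G; chars QG.
Square: 10.93109/2 → 5, 7.63634/1 → 7; chars 57.
Subsquare: 0.93109/0.0833333 → 11 → l, 0.63634/0.0416667 → 15 → p; chars lp.
Extended square: 0.01442/0.00833333 → 1, 0.01134/0.00416667 → 2; chars 12.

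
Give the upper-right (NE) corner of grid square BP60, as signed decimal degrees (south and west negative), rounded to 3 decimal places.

Field B=1, P=15: +1·20° lon, +15·10° lat → SW at lon -160°, lat 60°.
Square 6, 0: +6·2° lon, +0·1° lat → SW at lon -148°, lat 60°.
Cell spans 2° lon × 1° lat. NE corner is SW corner plus one full cell.
latitude 61.000, longitude -146.000.

61.000, -146.000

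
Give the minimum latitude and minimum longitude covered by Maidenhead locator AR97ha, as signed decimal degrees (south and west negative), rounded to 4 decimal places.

Field A=0, R=17: +0·20° lon, +17·10° lat → SW at lon -180°, lat 80°.
Square 9, 7: +9·2° lon, +7·1° lat → SW at lon -162°, lat 87°.
Subsquare h=7, a=0: +7·0.0833333° lon, +0·0.0416667° lat → SW at lon -161.417°, lat 87°.
latitude 87.0000, longitude -161.4167.

87.0000, -161.4167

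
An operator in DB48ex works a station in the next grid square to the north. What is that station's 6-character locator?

Latitude subsquare x = 23; +1 → 24, wraps to 0 = a, carry into square.
Latitude square 8; +1 → 9.
The longitude characters are unchanged.

DB49ea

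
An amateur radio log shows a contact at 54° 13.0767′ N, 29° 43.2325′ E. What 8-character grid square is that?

Offset from 180°W / 90°S: lon 209.72054°, lat 144.21794°.
Field: 209.72054/20 → 10 → K, 144.21794/10 → 14 → O; chars KO.
Square: 9.72054/2 → 4, 4.21794/1 → 4; chars 44.
Subsquare: 1.72054/0.0833333 → 20 → u, 0.21794/0.0416667 → 5 → f; chars uf.
Extended square: 0.05387/0.00833333 → 6, 0.00961/0.00416667 → 2; chars 62.

KO44uf62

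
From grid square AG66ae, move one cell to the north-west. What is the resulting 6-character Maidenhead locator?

AG56xf

Longitude subsquare a = 0; −1 → -1, wraps to 23 = x, carry into square.
Longitude square 6; −1 → 5.
Latitude subsquare e = 4; +1 → 5 = f.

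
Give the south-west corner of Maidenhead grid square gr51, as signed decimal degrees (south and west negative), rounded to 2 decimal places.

81.00, -50.00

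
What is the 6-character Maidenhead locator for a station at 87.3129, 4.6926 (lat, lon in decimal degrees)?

JR27ih

Add 180° to longitude and 90° to latitude: 184.6926, 177.3129.
Field: lon ⌊184.6926/20⌋ = 9 → J; lat ⌊177.3129/10⌋ = 17 → R.
Square: lon ⌊4.6926/2⌋ = 2; lat ⌊7.3129/1⌋ = 7.
Subsquare: lon ⌊0.6926/0.0833333⌋ = 8 → i; lat ⌊0.3129/0.0416667⌋ = 7 → h.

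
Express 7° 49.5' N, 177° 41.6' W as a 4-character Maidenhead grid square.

AJ17

Shift to the Maidenhead origin (180°W, 90°S): lon 2.31, lat 97.83.
Field (20°×10°, letters A–R): 2.31/20 → 0 → A, 97.83/10 → 9 → J; chars AJ.
Square (2°×1°, digits 0–9): 2.31/2 → 1, 7.83/1 → 7; chars 17.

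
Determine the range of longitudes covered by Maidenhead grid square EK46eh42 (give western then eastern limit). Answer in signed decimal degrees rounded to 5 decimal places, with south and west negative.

Field E=4, K=10: +4·20° lon, +10·10° lat → SW at lon -100°, lat 10°.
Square 4, 6: +4·2° lon, +6·1° lat → SW at lon -92°, lat 16°.
Subsquare e=4, h=7: +4·0.0833333° lon, +7·0.0416667° lat → SW at lon -91.6667°, lat 16.2917°.
Extended square 4, 2: +4·0.00833333° lon, +2·0.00416667° lat → SW at lon -91.6333°, lat 16.3°.
Cell spans 0.00833333° lon × 0.00416667° lat.
west -91.63333, east -91.62500.

-91.63333, -91.62500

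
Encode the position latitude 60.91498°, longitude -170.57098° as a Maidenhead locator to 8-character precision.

AP40rv19

Shift to the Maidenhead origin (180°W, 90°S): lon 9.42902, lat 150.91498.
Field: 9.42902/20 → 0 → A, 150.91498/10 → 15 → P; chars AP.
Square: 9.42902/2 → 4, 0.91498/1 → 0; chars 40.
Subsquare: 1.42902/0.0833333 → 17 → r, 0.91498/0.0416667 → 21 → v; chars rv.
Extended square: 0.01235/0.00833333 → 1, 0.03998/0.00416667 → 9; chars 19.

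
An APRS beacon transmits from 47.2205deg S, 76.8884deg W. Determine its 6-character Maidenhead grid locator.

FE12ns

Shift to the Maidenhead origin (180°W, 90°S): lon 103.1116, lat 42.7795.
Field (20°×10°, letters A–R): 103.1116/20 → 5 → F, 42.7795/10 → 4 → E; chars FE.
Square (2°×1°, digits 0–9): 3.1116/2 → 1, 2.7795/1 → 2; chars 12.
Subsquare (5′×2.5′, letters a–x): 1.1116/0.0833333 → 13 → n, 0.7795/0.0416667 → 18 → s; chars ns.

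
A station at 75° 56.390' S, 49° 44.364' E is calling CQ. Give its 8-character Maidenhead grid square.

Add 180° to longitude and 90° to latitude: 229.73940, 14.06017.
Field: lon ⌊229.73940/20⌋ = 11 → L; lat ⌊14.06017/10⌋ = 1 → B.
Square: lon ⌊9.73940/2⌋ = 4; lat ⌊4.06017/1⌋ = 4.
Subsquare: lon ⌊1.73940/0.0833333⌋ = 20 → u; lat ⌊0.06017/0.0416667⌋ = 1 → b.
Extended square: lon ⌊0.07273/0.00833333⌋ = 8; lat ⌊0.01850/0.00416667⌋ = 4.

LB44ub84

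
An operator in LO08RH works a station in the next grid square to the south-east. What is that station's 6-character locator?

Longitude subsquare r = 17; +1 → 18 = s.
Latitude subsquare h = 7; −1 → 6 = g.

LO08sg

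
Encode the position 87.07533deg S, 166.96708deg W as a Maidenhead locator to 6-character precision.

AA62mw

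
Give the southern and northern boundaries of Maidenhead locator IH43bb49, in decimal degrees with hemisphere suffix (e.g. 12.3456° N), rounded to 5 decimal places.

Field I=8, H=7: +8·20° lon, +7·10° lat → SW at lon -20°, lat -20°.
Square 4, 3: +4·2° lon, +3·1° lat → SW at lon -12°, lat -17°.
Subsquare b=1, b=1: +1·0.0833333° lon, +1·0.0416667° lat → SW at lon -11.9167°, lat -16.9583°.
Extended square 4, 9: +4·0.00833333° lon, +9·0.00416667° lat → SW at lon -11.8833°, lat -16.9208°.
Cell spans 0.00833333° lon × 0.00416667° lat.
south 16.92083° S, north 16.91667° S.

16.92083° S, 16.91667° S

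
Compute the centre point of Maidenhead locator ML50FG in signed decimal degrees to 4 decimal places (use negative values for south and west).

Field M=12, L=11: +12·20° lon, +11·10° lat → SW at lon 60°, lat 20°.
Square 5, 0: +5·2° lon, +0·1° lat → SW at lon 70°, lat 20°.
Subsquare f=5, g=6: +5·0.0833333° lon, +6·0.0416667° lat → SW at lon 70.4167°, lat 20.25°.
Cell spans 0.0833333° lon × 0.0416667° lat. Centre is SW corner plus half of each.
latitude 20.2708, longitude 70.4583.

20.2708, 70.4583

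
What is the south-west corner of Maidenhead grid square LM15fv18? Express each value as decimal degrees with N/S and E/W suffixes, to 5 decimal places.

35.90833° N, 42.42500° E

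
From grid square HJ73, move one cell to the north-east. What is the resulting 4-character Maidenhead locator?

Longitude square 7; +1 → 8.
Latitude square 3; +1 → 4.

HJ84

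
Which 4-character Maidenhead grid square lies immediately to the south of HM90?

HL99

Latitude square 0; −1 → -1, wraps to 9, carry into field.
Latitude field M = 12; −1 → 11 = L.
The longitude characters are unchanged.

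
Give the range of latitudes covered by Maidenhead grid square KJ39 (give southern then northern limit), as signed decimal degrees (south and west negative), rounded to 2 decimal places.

9.00, 10.00

Field K=10, J=9: +10·20° lon, +9·10° lat → SW at lon 20°, lat 0°.
Square 3, 9: +3·2° lon, +9·1° lat → SW at lon 26°, lat 9°.
Cell spans 2° lon × 1° lat.
south 9.00, north 10.00.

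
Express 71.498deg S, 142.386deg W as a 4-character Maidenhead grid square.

BB88

Shift to the Maidenhead origin (180°W, 90°S): lon 37.61, lat 18.50.
Field: 37.61/20 → 1 → B, 18.50/10 → 1 → B; chars BB.
Square: 17.61/2 → 8, 8.50/1 → 8; chars 88.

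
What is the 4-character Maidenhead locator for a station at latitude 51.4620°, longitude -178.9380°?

AO01

Shift to the Maidenhead origin (180°W, 90°S): lon 1.06, lat 141.46.
Field: 1.06/20 → 0 → A, 141.46/10 → 14 → O; chars AO.
Square: 1.06/2 → 0, 1.46/1 → 1; chars 01.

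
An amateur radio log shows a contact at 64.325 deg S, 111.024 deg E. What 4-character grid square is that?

OC55

Shift to the Maidenhead origin (180°W, 90°S): lon 291.02, lat 25.67.
Field (20°×10°, letters A–R): lon ⌊291.02/20⌋ = 14 → O; lat ⌊25.67/10⌋ = 2 → C.
Square (2°×1°, digits 0–9): lon ⌊11.02/2⌋ = 5; lat ⌊5.67/1⌋ = 5.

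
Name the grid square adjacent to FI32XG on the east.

Longitude subsquare x = 23; +1 → 24, wraps to 0 = a, carry into square.
Longitude square 3; +1 → 4.
The latitude characters are unchanged.

FI42ag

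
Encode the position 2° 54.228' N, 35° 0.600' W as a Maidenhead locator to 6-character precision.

HJ22lv

Shift to the Maidenhead origin (180°W, 90°S): lon 144.9900, lat 92.9038.
Field (20°×10°, letters A–R): 144.9900/20 → 7 → H, 92.9038/10 → 9 → J; chars HJ.
Square (2°×1°, digits 0–9): 4.9900/2 → 2, 2.9038/1 → 2; chars 22.
Subsquare (5′×2.5′, letters a–x): 0.9900/0.0833333 → 11 → l, 0.9038/0.0416667 → 21 → v; chars lv.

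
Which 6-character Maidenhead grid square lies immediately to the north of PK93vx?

PK94va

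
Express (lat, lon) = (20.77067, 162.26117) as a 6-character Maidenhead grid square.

Shift to the Maidenhead origin (180°W, 90°S): lon 342.2612, lat 110.7707.
Field: lon ⌊342.2612/20⌋ = 17 → R; lat ⌊110.7707/10⌋ = 11 → L.
Square: lon ⌊2.2612/2⌋ = 1; lat ⌊0.7707/1⌋ = 0.
Subsquare: lon ⌊0.2612/0.0833333⌋ = 3 → d; lat ⌊0.7707/0.0416667⌋ = 18 → s.

RL10ds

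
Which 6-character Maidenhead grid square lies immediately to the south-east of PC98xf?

Longitude subsquare x = 23; +1 → 24, wraps to 0 = a, carry into square.
Longitude square 9; +1 → 10, wraps to 0, carry into field.
Longitude field P = 15; +1 → 16 = Q.
Latitude subsquare f = 5; −1 → 4 = e.

QC08ae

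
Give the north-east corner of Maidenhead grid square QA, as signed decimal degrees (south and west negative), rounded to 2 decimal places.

-80.00, 160.00

Field Q=16, A=0: +16·20° lon, +0·10° lat → SW at lon 140°, lat -90°.
Cell spans 20° lon × 10° lat. NE corner is SW corner plus one full cell.
latitude -80.00, longitude 160.00.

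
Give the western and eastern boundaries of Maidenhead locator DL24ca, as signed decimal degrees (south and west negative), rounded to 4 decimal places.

-115.8333, -115.7500

Field D=3, L=11: +3·20° lon, +11·10° lat → SW at lon -120°, lat 20°.
Square 2, 4: +2·2° lon, +4·1° lat → SW at lon -116°, lat 24°.
Subsquare c=2, a=0: +2·0.0833333° lon, +0·0.0416667° lat → SW at lon -115.833°, lat 24°.
Cell spans 0.0833333° lon × 0.0416667° lat.
west -115.8333, east -115.7500.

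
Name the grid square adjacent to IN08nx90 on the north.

IN08nx91

Latitude extended square 0; +1 → 1.
The longitude characters are unchanged.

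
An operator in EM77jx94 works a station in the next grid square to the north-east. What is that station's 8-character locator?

Longitude extended square 9; +1 → 10, wraps to 0, carry into subsquare.
Longitude subsquare j = 9; +1 → 10 = k.
Latitude extended square 4; +1 → 5.

EM77kx05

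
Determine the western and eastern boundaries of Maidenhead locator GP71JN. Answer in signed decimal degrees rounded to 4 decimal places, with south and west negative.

-45.2500, -45.1667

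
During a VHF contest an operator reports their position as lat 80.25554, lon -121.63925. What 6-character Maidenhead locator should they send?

Shift to the Maidenhead origin (180°W, 90°S): lon 58.3607, lat 170.2555.
Field: lon ⌊58.3607/20⌋ = 2 → C; lat ⌊170.2555/10⌋ = 17 → R.
Square: lon ⌊18.3607/2⌋ = 9; lat ⌊0.2555/1⌋ = 0.
Subsquare: lon ⌊0.3607/0.0833333⌋ = 4 → e; lat ⌊0.2555/0.0416667⌋ = 6 → g.

CR90eg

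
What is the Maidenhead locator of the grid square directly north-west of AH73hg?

Longitude subsquare h = 7; −1 → 6 = g.
Latitude subsquare g = 6; +1 → 7 = h.

AH73gh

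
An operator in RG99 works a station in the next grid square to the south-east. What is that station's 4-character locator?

AG08

Longitude square 9; +1 → 10, wraps to 0, carry into field.
Longitude field R = 17; +1 → 18, wraps to 0 = A, wrapping around the antimeridian.
Latitude square 9; −1 → 8.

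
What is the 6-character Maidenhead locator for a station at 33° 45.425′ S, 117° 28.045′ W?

DF16gf

Shift to the Maidenhead origin (180°W, 90°S): lon 62.5326, lat 56.2429.
Field (20°×10°, letters A–R): lon ⌊62.5326/20⌋ = 3 → D; lat ⌊56.2429/10⌋ = 5 → F.
Square (2°×1°, digits 0–9): lon ⌊2.5326/2⌋ = 1; lat ⌊6.2429/1⌋ = 6.
Subsquare (5′×2.5′, letters a–x): lon ⌊0.5326/0.0833333⌋ = 6 → g; lat ⌊0.2429/0.0416667⌋ = 5 → f.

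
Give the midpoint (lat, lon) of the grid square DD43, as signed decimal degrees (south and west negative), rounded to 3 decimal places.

-56.500, -111.000

Field D=3, D=3: +3·20° lon, +3·10° lat → SW at lon -120°, lat -60°.
Square 4, 3: +4·2° lon, +3·1° lat → SW at lon -112°, lat -57°.
Cell spans 2° lon × 1° lat. Centre is SW corner plus half of each.
latitude -56.500, longitude -111.000.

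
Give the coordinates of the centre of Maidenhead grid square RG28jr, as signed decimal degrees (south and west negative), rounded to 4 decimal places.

-21.2708, 164.7917

Field R=17, G=6: +17·20° lon, +6·10° lat → SW at lon 160°, lat -30°.
Square 2, 8: +2·2° lon, +8·1° lat → SW at lon 164°, lat -22°.
Subsquare j=9, r=17: +9·0.0833333° lon, +17·0.0416667° lat → SW at lon 164.75°, lat -21.2917°.
Cell spans 0.0833333° lon × 0.0416667° lat. Centre is SW corner plus half of each.
latitude -21.2708, longitude 164.7917.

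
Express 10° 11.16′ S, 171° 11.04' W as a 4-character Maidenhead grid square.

Offset from 180°W / 90°S: lon 8.82°, lat 79.81°.
Field: lon ⌊8.82/20⌋ = 0 → A; lat ⌊79.81/10⌋ = 7 → H.
Square: lon ⌊8.82/2⌋ = 4; lat ⌊9.81/1⌋ = 9.

AH49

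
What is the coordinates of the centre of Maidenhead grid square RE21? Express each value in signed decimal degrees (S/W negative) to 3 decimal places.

-48.500, 165.000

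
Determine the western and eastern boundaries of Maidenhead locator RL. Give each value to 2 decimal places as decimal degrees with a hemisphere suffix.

160.00° E, 180.00° E

Field R=17, L=11: +17·20° lon, +11·10° lat → SW at lon 160°, lat 20°.
Cell spans 20° lon × 10° lat.
west 160.00° E, east 180.00° E.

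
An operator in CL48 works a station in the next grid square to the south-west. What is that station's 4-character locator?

CL37

Longitude square 4; −1 → 3.
Latitude square 8; −1 → 7.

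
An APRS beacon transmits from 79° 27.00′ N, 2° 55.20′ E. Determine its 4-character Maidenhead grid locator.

Add 180° to longitude and 90° to latitude: 182.92, 169.45.
Field (20°×10°, letters A–R): 182.92/20 → 9 → J, 169.45/10 → 16 → Q; chars JQ.
Square (2°×1°, digits 0–9): 2.92/2 → 1, 9.45/1 → 9; chars 19.

JQ19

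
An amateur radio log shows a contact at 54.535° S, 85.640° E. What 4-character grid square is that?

ND25

Offset from 180°W / 90°S: lon 265.64°, lat 35.47°.
Field: 265.64/20 → 13 → N, 35.47/10 → 3 → D; chars ND.
Square: 5.64/2 → 2, 5.47/1 → 5; chars 25.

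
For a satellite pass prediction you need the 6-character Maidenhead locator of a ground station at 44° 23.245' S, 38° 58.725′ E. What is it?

KE95lo

Add 180° to longitude and 90° to latitude: 218.9787, 45.6126.
Field: 218.9787/20 → 10 → K, 45.6126/10 → 4 → E; chars KE.
Square: 18.9787/2 → 9, 5.6126/1 → 5; chars 95.
Subsquare: 0.9787/0.0833333 → 11 → l, 0.6126/0.0416667 → 14 → o; chars lo.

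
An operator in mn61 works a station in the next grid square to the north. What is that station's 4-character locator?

MN62

Latitude square 1; +1 → 2.
The longitude characters are unchanged.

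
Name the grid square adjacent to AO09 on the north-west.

RP90

Longitude square 0; −1 → -1, wraps to 9, carry into field.
Longitude field A = 0; −1 → -1, wraps to 17 = R, wrapping around the antimeridian.
Latitude square 9; +1 → 10, wraps to 0, carry into field.
Latitude field O = 14; +1 → 15 = P.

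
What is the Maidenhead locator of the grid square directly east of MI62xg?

Longitude subsquare x = 23; +1 → 24, wraps to 0 = a, carry into square.
Longitude square 6; +1 → 7.
The latitude characters are unchanged.

MI72ag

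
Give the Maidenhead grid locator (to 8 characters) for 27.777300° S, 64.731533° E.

MG22if73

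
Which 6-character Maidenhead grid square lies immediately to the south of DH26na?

DH25nx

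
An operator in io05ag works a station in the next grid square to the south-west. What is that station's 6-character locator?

HO95xf

Longitude subsquare a = 0; −1 → -1, wraps to 23 = x, carry into square.
Longitude square 0; −1 → -1, wraps to 9, carry into field.
Longitude field I = 8; −1 → 7 = H.
Latitude subsquare g = 6; −1 → 5 = f.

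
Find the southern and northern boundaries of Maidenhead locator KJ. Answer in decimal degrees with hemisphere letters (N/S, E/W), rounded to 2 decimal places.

0.00° N, 10.00° N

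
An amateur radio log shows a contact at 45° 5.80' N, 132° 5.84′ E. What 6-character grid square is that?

PN65bc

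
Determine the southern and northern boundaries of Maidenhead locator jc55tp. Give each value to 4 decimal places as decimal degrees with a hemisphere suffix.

64.3750° S, 64.3333° S

Field J=9, C=2: +9·20° lon, +2·10° lat → SW at lon 0°, lat -70°.
Square 5, 5: +5·2° lon, +5·1° lat → SW at lon 10°, lat -65°.
Subsquare t=19, p=15: +19·0.0833333° lon, +15·0.0416667° lat → SW at lon 11.5833°, lat -64.375°.
Cell spans 0.0833333° lon × 0.0416667° lat.
south 64.3750° S, north 64.3333° S.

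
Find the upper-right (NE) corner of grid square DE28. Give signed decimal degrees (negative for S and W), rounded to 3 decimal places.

-41.000, -114.000

Field D=3, E=4: +3·20° lon, +4·10° lat → SW at lon -120°, lat -50°.
Square 2, 8: +2·2° lon, +8·1° lat → SW at lon -116°, lat -42°.
Cell spans 2° lon × 1° lat. NE corner is SW corner plus one full cell.
latitude -41.000, longitude -114.000.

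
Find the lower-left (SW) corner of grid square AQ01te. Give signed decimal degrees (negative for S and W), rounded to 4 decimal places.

Field A=0, Q=16: +0·20° lon, +16·10° lat → SW at lon -180°, lat 70°.
Square 0, 1: +0·2° lon, +1·1° lat → SW at lon -180°, lat 71°.
Subsquare t=19, e=4: +19·0.0833333° lon, +4·0.0416667° lat → SW at lon -178.417°, lat 71.1667°.
latitude 71.1667, longitude -178.4167.

71.1667, -178.4167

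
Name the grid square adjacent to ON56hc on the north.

ON56hd

Latitude subsquare c = 2; +1 → 3 = d.
The longitude characters are unchanged.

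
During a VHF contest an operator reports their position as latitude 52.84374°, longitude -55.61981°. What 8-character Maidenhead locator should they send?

Offset from 180°W / 90°S: lon 124.38019°, lat 142.84374°.
Field: 124.38019/20 → 6 → G, 142.84374/10 → 14 → O; chars GO.
Square: 4.38019/2 → 2, 2.84374/1 → 2; chars 22.
Subsquare: 0.38019/0.0833333 → 4 → e, 0.84374/0.0416667 → 20 → u; chars eu.
Extended square: 0.04686/0.00833333 → 5, 0.01041/0.00416667 → 2; chars 52.

GO22eu52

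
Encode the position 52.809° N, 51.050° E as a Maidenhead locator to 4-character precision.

LO52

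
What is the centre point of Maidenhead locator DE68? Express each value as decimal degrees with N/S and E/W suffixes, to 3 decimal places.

Field D=3, E=4: +3·20° lon, +4·10° lat → SW at lon -120°, lat -50°.
Square 6, 8: +6·2° lon, +8·1° lat → SW at lon -108°, lat -42°.
Cell spans 2° lon × 1° lat. Centre is SW corner plus half of each.
latitude 41.500° S, longitude 107.000° W.

41.500° S, 107.000° W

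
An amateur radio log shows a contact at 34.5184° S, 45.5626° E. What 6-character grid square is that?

LF25sl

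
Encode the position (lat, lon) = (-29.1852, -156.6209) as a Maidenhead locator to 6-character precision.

BG10qt

Offset from 180°W / 90°S: lon 23.3791°, lat 60.8148°.
Field (20°×10°, letters A–R): lon ⌊23.3791/20⌋ = 1 → B; lat ⌊60.8148/10⌋ = 6 → G.
Square (2°×1°, digits 0–9): lon ⌊3.3791/2⌋ = 1; lat ⌊0.8148/1⌋ = 0.
Subsquare (5′×2.5′, letters a–x): lon ⌊1.3791/0.0833333⌋ = 16 → q; lat ⌊0.8148/0.0416667⌋ = 19 → t.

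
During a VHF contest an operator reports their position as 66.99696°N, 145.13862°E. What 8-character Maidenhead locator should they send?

QP26nx69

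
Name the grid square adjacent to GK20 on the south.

Latitude square 0; −1 → -1, wraps to 9, carry into field.
Latitude field K = 10; −1 → 9 = J.
The longitude characters are unchanged.

GJ29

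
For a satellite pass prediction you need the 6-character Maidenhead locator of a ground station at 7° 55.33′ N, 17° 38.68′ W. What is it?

Offset from 180°W / 90°S: lon 162.3553°, lat 97.9222°.
Field: lon ⌊162.3553/20⌋ = 8 → I; lat ⌊97.9222/10⌋ = 9 → J.
Square: lon ⌊2.3553/2⌋ = 1; lat ⌊7.9222/1⌋ = 7.
Subsquare: lon ⌊0.3553/0.0833333⌋ = 4 → e; lat ⌊0.9222/0.0416667⌋ = 22 → w.

IJ17ew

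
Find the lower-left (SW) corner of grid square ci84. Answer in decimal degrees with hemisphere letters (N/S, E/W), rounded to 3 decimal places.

6.000° S, 124.000° W

Field C=2, I=8: +2·20° lon, +8·10° lat → SW at lon -140°, lat -10°.
Square 8, 4: +8·2° lon, +4·1° lat → SW at lon -124°, lat -6°.
latitude 6.000° S, longitude 124.000° W.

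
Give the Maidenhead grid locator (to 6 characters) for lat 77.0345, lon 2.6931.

Shift to the Maidenhead origin (180°W, 90°S): lon 182.6931, lat 167.0345.
Field: 182.6931/20 → 9 → J, 167.0345/10 → 16 → Q; chars JQ.
Square: 2.6931/2 → 1, 7.0345/1 → 7; chars 17.
Subsquare: 0.6931/0.0833333 → 8 → i, 0.0345/0.0416667 → 0 → a; chars ia.

JQ17ia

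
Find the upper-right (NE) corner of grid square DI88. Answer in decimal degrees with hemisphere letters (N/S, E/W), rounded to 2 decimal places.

1.00° S, 102.00° W

Field D=3, I=8: +3·20° lon, +8·10° lat → SW at lon -120°, lat -10°.
Square 8, 8: +8·2° lon, +8·1° lat → SW at lon -104°, lat -2°.
Cell spans 2° lon × 1° lat. NE corner is SW corner plus one full cell.
latitude 1.00° S, longitude 102.00° W.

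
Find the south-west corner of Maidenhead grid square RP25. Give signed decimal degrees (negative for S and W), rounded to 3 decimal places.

65.000, 164.000

Field R=17, P=15: +17·20° lon, +15·10° lat → SW at lon 160°, lat 60°.
Square 2, 5: +2·2° lon, +5·1° lat → SW at lon 164°, lat 65°.
latitude 65.000, longitude 164.000.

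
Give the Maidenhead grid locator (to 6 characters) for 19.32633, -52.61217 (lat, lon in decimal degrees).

Shift to the Maidenhead origin (180°W, 90°S): lon 127.3878, lat 109.3263.
Field (20°×10°, letters A–R): lon ⌊127.3878/20⌋ = 6 → G; lat ⌊109.3263/10⌋ = 10 → K.
Square (2°×1°, digits 0–9): lon ⌊7.3878/2⌋ = 3; lat ⌊9.3263/1⌋ = 9.
Subsquare (5′×2.5′, letters a–x): lon ⌊1.3878/0.0833333⌋ = 16 → q; lat ⌊0.3263/0.0416667⌋ = 7 → h.

GK39qh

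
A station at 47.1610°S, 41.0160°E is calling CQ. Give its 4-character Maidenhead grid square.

Add 180° to longitude and 90° to latitude: 221.02, 42.84.
Field: 221.02/20 → 11 → L, 42.84/10 → 4 → E; chars LE.
Square: 1.02/2 → 0, 2.84/1 → 2; chars 02.

LE02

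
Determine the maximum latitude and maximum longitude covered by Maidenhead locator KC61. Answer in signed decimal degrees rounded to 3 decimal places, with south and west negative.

Field K=10, C=2: +10·20° lon, +2·10° lat → SW at lon 20°, lat -70°.
Square 6, 1: +6·2° lon, +1·1° lat → SW at lon 32°, lat -69°.
Cell spans 2° lon × 1° lat. NE corner is SW corner plus one full cell.
latitude -68.000, longitude 34.000.

-68.000, 34.000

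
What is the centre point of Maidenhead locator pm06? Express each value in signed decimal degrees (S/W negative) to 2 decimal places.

Field P=15, M=12: +15·20° lon, +12·10° lat → SW at lon 120°, lat 30°.
Square 0, 6: +0·2° lon, +6·1° lat → SW at lon 120°, lat 36°.
Cell spans 2° lon × 1° lat. Centre is SW corner plus half of each.
latitude 36.50, longitude 121.00.

36.50, 121.00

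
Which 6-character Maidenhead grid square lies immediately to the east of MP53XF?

MP63af

Longitude subsquare x = 23; +1 → 24, wraps to 0 = a, carry into square.
Longitude square 5; +1 → 6.
The latitude characters are unchanged.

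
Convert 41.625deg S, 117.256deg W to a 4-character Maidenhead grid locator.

Add 180° to longitude and 90° to latitude: 62.74, 48.38.
Field: lon ⌊62.74/20⌋ = 3 → D; lat ⌊48.38/10⌋ = 4 → E.
Square: lon ⌊2.74/2⌋ = 1; lat ⌊8.38/1⌋ = 8.

DE18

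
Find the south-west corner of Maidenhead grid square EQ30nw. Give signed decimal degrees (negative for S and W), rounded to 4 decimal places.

Field E=4, Q=16: +4·20° lon, +16·10° lat → SW at lon -100°, lat 70°.
Square 3, 0: +3·2° lon, +0·1° lat → SW at lon -94°, lat 70°.
Subsquare n=13, w=22: +13·0.0833333° lon, +22·0.0416667° lat → SW at lon -92.9167°, lat 70.9167°.
latitude 70.9167, longitude -92.9167.

70.9167, -92.9167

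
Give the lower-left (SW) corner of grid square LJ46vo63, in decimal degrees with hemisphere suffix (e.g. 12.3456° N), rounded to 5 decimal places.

Field L=11, J=9: +11·20° lon, +9·10° lat → SW at lon 40°, lat 0°.
Square 4, 6: +4·2° lon, +6·1° lat → SW at lon 48°, lat 6°.
Subsquare v=21, o=14: +21·0.0833333° lon, +14·0.0416667° lat → SW at lon 49.75°, lat 6.58333°.
Extended square 6, 3: +6·0.00833333° lon, +3·0.00416667° lat → SW at lon 49.8°, lat 6.59583°.
latitude 6.59583° N, longitude 49.80000° E.

6.59583° N, 49.80000° E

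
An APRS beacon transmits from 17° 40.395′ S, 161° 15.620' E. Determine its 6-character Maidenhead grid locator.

Shift to the Maidenhead origin (180°W, 90°S): lon 341.2603, lat 72.3268.
Field: lon ⌊341.2603/20⌋ = 17 → R; lat ⌊72.3268/10⌋ = 7 → H.
Square: lon ⌊1.2603/2⌋ = 0; lat ⌊2.3268/1⌋ = 2.
Subsquare: lon ⌊1.2603/0.0833333⌋ = 15 → p; lat ⌊0.3268/0.0416667⌋ = 7 → h.

RH02ph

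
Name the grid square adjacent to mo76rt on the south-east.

Longitude subsquare r = 17; +1 → 18 = s.
Latitude subsquare t = 19; −1 → 18 = s.

MO76ss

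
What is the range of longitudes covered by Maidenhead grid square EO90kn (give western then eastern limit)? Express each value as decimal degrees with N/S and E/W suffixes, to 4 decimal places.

Field E=4, O=14: +4·20° lon, +14·10° lat → SW at lon -100°, lat 50°.
Square 9, 0: +9·2° lon, +0·1° lat → SW at lon -82°, lat 50°.
Subsquare k=10, n=13: +10·0.0833333° lon, +13·0.0416667° lat → SW at lon -81.1667°, lat 50.5417°.
Cell spans 0.0833333° lon × 0.0416667° lat.
west 81.1667° W, east 81.0833° W.

81.1667° W, 81.0833° W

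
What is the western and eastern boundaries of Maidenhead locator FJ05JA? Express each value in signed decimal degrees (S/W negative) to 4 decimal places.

-79.2500, -79.1667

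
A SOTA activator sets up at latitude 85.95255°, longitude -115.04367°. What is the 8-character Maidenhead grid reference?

Offset from 180°W / 90°S: lon 64.95633°, lat 175.95255°.
Field: 64.95633/20 → 3 → D, 175.95255/10 → 17 → R; chars DR.
Square: 4.95633/2 → 2, 5.95255/1 → 5; chars 25.
Subsquare: 0.95633/0.0833333 → 11 → l, 0.95255/0.0416667 → 22 → w; chars lw.
Extended square: 0.03966/0.00833333 → 4, 0.03588/0.00416667 → 8; chars 48.

DR25lw48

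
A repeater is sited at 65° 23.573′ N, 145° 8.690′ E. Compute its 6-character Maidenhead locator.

QP25nj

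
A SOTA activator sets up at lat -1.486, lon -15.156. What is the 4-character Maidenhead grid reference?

II28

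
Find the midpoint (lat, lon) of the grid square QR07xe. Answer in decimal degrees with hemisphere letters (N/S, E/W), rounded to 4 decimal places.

87.1875° N, 141.9583° E

Field Q=16, R=17: +16·20° lon, +17·10° lat → SW at lon 140°, lat 80°.
Square 0, 7: +0·2° lon, +7·1° lat → SW at lon 140°, lat 87°.
Subsquare x=23, e=4: +23·0.0833333° lon, +4·0.0416667° lat → SW at lon 141.917°, lat 87.1667°.
Cell spans 0.0833333° lon × 0.0416667° lat. Centre is SW corner plus half of each.
latitude 87.1875° N, longitude 141.9583° E.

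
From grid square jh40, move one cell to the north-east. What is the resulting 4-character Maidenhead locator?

Longitude square 4; +1 → 5.
Latitude square 0; +1 → 1.

JH51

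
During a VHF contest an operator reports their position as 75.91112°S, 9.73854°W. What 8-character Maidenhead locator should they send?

Shift to the Maidenhead origin (180°W, 90°S): lon 170.26146, lat 14.08888.
Field: 170.26146/20 → 8 → I, 14.08888/10 → 1 → B; chars IB.
Square: 10.26146/2 → 5, 4.08888/1 → 4; chars 54.
Subsquare: 0.26146/0.0833333 → 3 → d, 0.08888/0.0416667 → 2 → c; chars dc.
Extended square: 0.01146/0.00833333 → 1, 0.00555/0.00416667 → 1; chars 11.

IB54dc11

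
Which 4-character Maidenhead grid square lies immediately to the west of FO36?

Longitude square 3; −1 → 2.
The latitude characters are unchanged.

FO26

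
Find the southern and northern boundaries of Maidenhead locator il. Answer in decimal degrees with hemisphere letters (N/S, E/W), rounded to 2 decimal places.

Field I=8, L=11: +8·20° lon, +11·10° lat → SW at lon -20°, lat 20°.
Cell spans 20° lon × 10° lat.
south 20.00° N, north 30.00° N.

20.00° N, 30.00° N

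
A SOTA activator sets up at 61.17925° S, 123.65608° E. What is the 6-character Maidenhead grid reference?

PC18tt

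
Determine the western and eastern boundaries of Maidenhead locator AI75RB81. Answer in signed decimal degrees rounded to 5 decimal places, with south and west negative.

-164.51667, -164.50833

Field A=0, I=8: +0·20° lon, +8·10° lat → SW at lon -180°, lat -10°.
Square 7, 5: +7·2° lon, +5·1° lat → SW at lon -166°, lat -5°.
Subsquare r=17, b=1: +17·0.0833333° lon, +1·0.0416667° lat → SW at lon -164.583°, lat -4.95833°.
Extended square 8, 1: +8·0.00833333° lon, +1·0.00416667° lat → SW at lon -164.517°, lat -4.95417°.
Cell spans 0.00833333° lon × 0.00416667° lat.
west -164.51667, east -164.50833.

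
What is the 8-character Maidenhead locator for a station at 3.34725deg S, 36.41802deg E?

KI86fp06

Shift to the Maidenhead origin (180°W, 90°S): lon 216.41802, lat 86.65275.
Field: lon ⌊216.41802/20⌋ = 10 → K; lat ⌊86.65275/10⌋ = 8 → I.
Square: lon ⌊16.41802/2⌋ = 8; lat ⌊6.65275/1⌋ = 6.
Subsquare: lon ⌊0.41802/0.0833333⌋ = 5 → f; lat ⌊0.65275/0.0416667⌋ = 15 → p.
Extended square: lon ⌊0.00135/0.00833333⌋ = 0; lat ⌊0.02775/0.00416667⌋ = 6.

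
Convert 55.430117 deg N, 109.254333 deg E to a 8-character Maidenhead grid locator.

OO45pk03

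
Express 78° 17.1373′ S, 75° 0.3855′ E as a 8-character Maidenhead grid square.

MB71mr01

Offset from 180°W / 90°S: lon 255.00642°, lat 11.71438°.
Field: lon ⌊255.00642/20⌋ = 12 → M; lat ⌊11.71438/10⌋ = 1 → B.
Square: lon ⌊15.00642/2⌋ = 7; lat ⌊1.71438/1⌋ = 1.
Subsquare: lon ⌊1.00642/0.0833333⌋ = 12 → m; lat ⌊0.71438/0.0416667⌋ = 17 → r.
Extended square: lon ⌊0.00642/0.00833333⌋ = 0; lat ⌊0.00604/0.00416667⌋ = 1.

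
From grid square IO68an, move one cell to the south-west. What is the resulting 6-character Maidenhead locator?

Longitude subsquare a = 0; −1 → -1, wraps to 23 = x, carry into square.
Longitude square 6; −1 → 5.
Latitude subsquare n = 13; −1 → 12 = m.

IO58xm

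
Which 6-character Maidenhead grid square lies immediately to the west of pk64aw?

Longitude subsquare a = 0; −1 → -1, wraps to 23 = x, carry into square.
Longitude square 6; −1 → 5.
The latitude characters are unchanged.

PK54xw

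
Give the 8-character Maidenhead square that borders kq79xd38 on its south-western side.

KQ79xd27

Longitude extended square 3; −1 → 2.
Latitude extended square 8; −1 → 7.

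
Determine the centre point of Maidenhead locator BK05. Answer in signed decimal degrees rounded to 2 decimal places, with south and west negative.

Field B=1, K=10: +1·20° lon, +10·10° lat → SW at lon -160°, lat 10°.
Square 0, 5: +0·2° lon, +5·1° lat → SW at lon -160°, lat 15°.
Cell spans 2° lon × 1° lat. Centre is SW corner plus half of each.
latitude 15.50, longitude -159.00.

15.50, -159.00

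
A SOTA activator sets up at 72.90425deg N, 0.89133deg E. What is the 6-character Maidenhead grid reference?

JQ02kv

Shift to the Maidenhead origin (180°W, 90°S): lon 180.8913, lat 162.9042.
Field (20°×10°, letters A–R): lon ⌊180.8913/20⌋ = 9 → J; lat ⌊162.9042/10⌋ = 16 → Q.
Square (2°×1°, digits 0–9): lon ⌊0.8913/2⌋ = 0; lat ⌊2.9042/1⌋ = 2.
Subsquare (5′×2.5′, letters a–x): lon ⌊0.8913/0.0833333⌋ = 10 → k; lat ⌊0.9042/0.0416667⌋ = 21 → v.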